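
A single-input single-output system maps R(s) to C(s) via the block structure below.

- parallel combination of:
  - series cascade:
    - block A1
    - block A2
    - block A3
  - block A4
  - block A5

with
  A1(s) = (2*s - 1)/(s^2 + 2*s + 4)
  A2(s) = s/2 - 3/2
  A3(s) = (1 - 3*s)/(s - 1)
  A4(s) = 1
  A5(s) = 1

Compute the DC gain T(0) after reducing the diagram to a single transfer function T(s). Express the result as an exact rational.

Step 1 - multiply A1, A2, A3 (series), giving (-6*s^3 + 23*s^2 - 16*s + 3)/(2*s^3 + 2*s^2 + 4*s - 8)
Step 2 - parallel reduction of (A1*A2*A3), A4, A5, giving (-2*s^3 + 27*s^2 - 8*s - 13)/(2*s^3 + 2*s^2 + 4*s - 8)
The step-2 result is T(s). Setting s = 0: T(0) = -13/(-8) = 13/8.

Final answer: 13/8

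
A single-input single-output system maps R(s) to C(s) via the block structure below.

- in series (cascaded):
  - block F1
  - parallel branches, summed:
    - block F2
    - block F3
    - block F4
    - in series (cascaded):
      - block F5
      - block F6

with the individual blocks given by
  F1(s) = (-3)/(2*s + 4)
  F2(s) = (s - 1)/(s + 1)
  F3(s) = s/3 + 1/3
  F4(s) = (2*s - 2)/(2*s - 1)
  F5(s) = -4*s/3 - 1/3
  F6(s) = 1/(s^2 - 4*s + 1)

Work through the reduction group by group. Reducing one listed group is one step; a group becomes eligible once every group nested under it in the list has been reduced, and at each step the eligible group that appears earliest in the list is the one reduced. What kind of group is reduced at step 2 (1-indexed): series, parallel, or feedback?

Step 1: reduce the series chain F5, F6
Step 2: parallel reduction of F2, F3, F4, (F5*F6)
Step 3: series reduction of F1, (F2+F3+F4+(F5*F6))
At step 2 the group reduced is parallel.

Answer: parallel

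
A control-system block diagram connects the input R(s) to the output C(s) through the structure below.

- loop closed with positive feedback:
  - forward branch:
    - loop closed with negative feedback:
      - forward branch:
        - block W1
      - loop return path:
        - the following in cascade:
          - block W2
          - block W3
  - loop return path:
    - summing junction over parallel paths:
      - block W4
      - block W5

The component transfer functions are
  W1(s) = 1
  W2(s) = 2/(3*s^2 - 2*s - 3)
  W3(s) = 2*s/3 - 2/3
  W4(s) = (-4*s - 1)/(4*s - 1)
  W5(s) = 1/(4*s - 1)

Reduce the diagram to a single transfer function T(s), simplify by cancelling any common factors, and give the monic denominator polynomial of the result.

Step 1: combine W2, W3 in series; result (4*s - 4)/(9*s^2 - 6*s - 9)
Step 2: close the feedback loop around W1, (W2*W3); result (9*s^2 - 6*s - 9)/(9*s^2 - 2*s - 13)
Step 3: reduce the parallel group W4, W5; result (-4*s)/(4*s - 1)
Step 4: feedback reduction of [W1/(1+W1*(W2*W3))], (W4+W5); result (36*s^3 - 33*s^2 - 30*s + 9)/(72*s^3 - 41*s^2 - 86*s + 13)
No further cancellation is possible in the step-4 result, so that is T(s). Its denominator becomes monic after dividing by the leading coefficient 72.

Hence the answer: s^3 - 41*s^2/72 - 43*s/36 + 13/72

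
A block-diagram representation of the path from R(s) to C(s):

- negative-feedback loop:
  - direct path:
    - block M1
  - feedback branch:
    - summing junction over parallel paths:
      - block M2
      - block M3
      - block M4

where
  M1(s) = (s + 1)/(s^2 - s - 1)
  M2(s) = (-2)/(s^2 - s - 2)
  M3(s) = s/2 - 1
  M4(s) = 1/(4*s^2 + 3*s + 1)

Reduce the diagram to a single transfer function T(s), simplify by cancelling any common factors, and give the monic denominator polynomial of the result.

The answer is s^5 - 9*s^4/4 - 4*s^3/3 + 5*s^2/4 + s.

Reasoning:
Step 1. sum the parallel branches M2, M3, M4, giving (4*s^5 - 9*s^4 - 8*s^3 - s^2 - 2*s - 4)/(8*s^4 - 2*s^3 - 20*s^2 - 14*s - 4)
Step 2. apply the feedback formula to M1, (M2+M3+M4), giving (8*s^4 - 2*s^3 - 20*s^2 - 14*s - 4)/(12*s^5 - 27*s^4 - 16*s^3 + 15*s^2 + 12*s)
The result of step 2 is T(s) in lowest terms. Its denominator has leading coefficient 12; dividing the denominator through by 12 makes it monic.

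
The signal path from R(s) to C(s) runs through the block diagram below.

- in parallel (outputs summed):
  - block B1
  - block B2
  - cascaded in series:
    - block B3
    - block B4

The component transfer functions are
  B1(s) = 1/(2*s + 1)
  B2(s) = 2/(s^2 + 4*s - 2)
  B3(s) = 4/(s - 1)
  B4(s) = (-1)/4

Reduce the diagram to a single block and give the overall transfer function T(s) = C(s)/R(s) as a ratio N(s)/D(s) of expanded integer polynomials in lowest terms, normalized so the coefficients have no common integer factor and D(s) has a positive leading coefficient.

(1) reduce the series chain B3, B4: (-1)/(s - 1)
(2) parallel reduction of B1, B2, (B3*B4): this yields T(s), and no further normalization is needed

Final answer: (-s^3 - 2*s^2 - 8*s + 2)/(2*s^4 + 7*s^3 - 9*s^2 - 2*s + 2)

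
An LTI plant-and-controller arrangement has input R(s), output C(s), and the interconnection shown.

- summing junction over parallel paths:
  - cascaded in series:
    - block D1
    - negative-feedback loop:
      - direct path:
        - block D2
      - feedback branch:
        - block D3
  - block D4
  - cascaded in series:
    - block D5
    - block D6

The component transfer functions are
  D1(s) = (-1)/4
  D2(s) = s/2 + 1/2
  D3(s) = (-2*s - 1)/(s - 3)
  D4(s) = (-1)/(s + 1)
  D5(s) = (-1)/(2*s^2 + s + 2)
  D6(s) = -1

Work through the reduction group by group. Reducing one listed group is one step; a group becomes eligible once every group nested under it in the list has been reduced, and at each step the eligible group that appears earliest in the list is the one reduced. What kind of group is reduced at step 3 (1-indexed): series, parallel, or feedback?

1. close the feedback loop around D2, D3
2. reduce the series chain D1, [D2/(1+D2*D3)]
3. reduce the series chain D5, D6
4. reduce the parallel group (D1*[D2/(1+D2*D3)]), D4, (D5*D6)
The group at step 3 is a series group.

Final answer: series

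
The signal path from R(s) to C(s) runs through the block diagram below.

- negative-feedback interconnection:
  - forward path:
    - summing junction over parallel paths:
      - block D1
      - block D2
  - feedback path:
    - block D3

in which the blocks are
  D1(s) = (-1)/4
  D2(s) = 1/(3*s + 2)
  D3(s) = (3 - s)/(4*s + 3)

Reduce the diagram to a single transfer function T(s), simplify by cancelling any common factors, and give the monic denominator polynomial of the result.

Answer: s^2 + 19*s/17 + 10/17

Working:
Step 1 - sum the parallel branches D1, D2; result (2 - 3*s)/(12*s + 8)
Step 2 - apply the feedback formula to (D1+D2), D3; result (-12*s^2 - s + 6)/(51*s^2 + 57*s + 30)
Step 2 gives the fully reduced T(s), with no common factor left to cancel. The denominator's leading coefficient is 51, so divide each of its coefficients by 51 to get the monic form.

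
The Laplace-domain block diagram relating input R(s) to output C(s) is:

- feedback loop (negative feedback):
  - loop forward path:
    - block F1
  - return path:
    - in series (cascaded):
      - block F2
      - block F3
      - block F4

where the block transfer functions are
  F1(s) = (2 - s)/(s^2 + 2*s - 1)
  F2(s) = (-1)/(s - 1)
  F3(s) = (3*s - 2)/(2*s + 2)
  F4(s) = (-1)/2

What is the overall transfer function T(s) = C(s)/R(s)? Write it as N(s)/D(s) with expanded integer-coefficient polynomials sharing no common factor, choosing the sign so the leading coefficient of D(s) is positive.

Reducing step by step:

1. series reduction of F2, F3, F4 -> (3*s - 2)/(4*s^2 - 4)
2. close the feedback loop around F1, (F2*F3*F4): this yields T(s), and no further normalization is needed

Answer: (-4*s^3 + 8*s^2 + 4*s - 8)/(4*s^4 + 8*s^3 - 11*s^2)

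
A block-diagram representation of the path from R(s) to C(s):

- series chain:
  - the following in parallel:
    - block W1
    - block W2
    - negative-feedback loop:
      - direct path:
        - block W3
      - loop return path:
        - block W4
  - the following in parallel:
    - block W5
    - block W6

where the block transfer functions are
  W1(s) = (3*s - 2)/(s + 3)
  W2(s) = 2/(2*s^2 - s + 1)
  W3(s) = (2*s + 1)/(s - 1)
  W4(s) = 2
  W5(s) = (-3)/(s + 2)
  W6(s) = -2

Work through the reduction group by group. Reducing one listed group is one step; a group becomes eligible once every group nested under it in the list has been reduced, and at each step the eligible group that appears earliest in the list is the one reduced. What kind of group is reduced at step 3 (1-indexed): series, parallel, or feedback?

Answer: parallel

Working:
Step 1 - reduce the feedback loop with forward W3 and return W4
Step 2 - add W1, W2, [W3/(1+W3*W4)] (parallel)
Step 3 - parallel reduction of W5, W6
Step 4 - series reduction of (W1+W2+[W3/(1+W3*W4)]), (W5+W6)
At step 3 the group reduced is parallel.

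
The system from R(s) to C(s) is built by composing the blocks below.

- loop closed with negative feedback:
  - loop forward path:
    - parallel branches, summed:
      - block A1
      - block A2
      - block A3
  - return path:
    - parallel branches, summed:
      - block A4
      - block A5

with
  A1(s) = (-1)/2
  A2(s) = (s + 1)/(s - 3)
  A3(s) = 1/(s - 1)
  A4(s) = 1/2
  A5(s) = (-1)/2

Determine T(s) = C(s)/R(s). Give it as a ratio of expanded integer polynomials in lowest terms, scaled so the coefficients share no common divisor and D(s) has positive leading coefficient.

[1] reduce the parallel group A1, A2, A3 = (s^2 + 6*s - 11)/(2*s^2 - 8*s + 6)
[2] parallel reduction of A4, A5 = 0
[3] apply the feedback formula to (A1+A2+A3), (A4+A5): this yields T(s), and no further normalization is needed

Therefore the answer is (s^2 + 6*s - 11)/(2*s^2 - 8*s + 6).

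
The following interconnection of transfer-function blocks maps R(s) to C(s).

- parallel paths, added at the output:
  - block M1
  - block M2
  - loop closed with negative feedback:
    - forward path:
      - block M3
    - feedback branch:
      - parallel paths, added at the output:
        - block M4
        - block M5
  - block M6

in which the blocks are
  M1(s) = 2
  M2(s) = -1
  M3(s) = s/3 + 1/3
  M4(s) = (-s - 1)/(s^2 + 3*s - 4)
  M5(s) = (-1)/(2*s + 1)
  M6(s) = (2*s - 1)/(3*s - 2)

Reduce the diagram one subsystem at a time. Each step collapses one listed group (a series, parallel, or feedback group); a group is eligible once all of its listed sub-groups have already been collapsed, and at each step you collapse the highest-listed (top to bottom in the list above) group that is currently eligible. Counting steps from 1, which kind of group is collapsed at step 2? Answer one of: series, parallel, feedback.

Step 1 - parallel reduction of M4, M5
Step 2 - reduce the feedback loop with forward M3 and return (M4+M5)
Step 3 - add M1, M2, [M3/(1+M3*(M4+M5))], M6 (parallel)
So the answer for step 2 is feedback.

Therefore the answer is feedback.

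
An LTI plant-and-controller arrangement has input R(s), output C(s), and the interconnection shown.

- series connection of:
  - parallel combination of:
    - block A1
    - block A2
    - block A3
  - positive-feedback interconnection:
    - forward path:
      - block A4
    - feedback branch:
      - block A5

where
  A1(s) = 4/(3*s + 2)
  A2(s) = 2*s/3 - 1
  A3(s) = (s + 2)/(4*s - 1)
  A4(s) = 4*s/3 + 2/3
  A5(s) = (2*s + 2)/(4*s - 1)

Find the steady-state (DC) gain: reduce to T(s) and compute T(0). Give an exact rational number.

(1) reduce the parallel group A1, A2, A3 -> (24*s^3 - 17*s^2 + 53*s + 6)/(36*s^2 + 15*s - 6)
(2) reduce the feedback loop with forward A4 and return A5 -> (-16*s^2 - 4*s + 2)/(8*s^2 + 7)
(3) cascade (A1+A2+A3), [A4/(1-A4*A5)] -> (-96*s^4 + 20*s^3 - 178*s^2 - 130*s - 12)/(72*s^3 + 48*s^2 + 63*s + 42)
DC gain: substitute s = 0 into T(s) from step 3: T(0) = -12/42 = -2/7.

Therefore the answer is -2/7.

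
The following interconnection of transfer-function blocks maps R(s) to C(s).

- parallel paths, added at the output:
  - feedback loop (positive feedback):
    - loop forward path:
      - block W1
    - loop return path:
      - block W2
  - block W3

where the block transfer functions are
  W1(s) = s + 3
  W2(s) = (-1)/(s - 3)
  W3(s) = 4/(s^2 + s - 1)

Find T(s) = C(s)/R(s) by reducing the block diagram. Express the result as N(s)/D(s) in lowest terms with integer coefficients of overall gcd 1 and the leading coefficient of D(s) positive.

Step 1: apply the feedback formula to W1, W2: (s^2 - 9)/(2*s)
Step 2: sum the parallel branches [W1/(1-W1*W2)], W3, giving the overall T(s)

Final answer: (s^4 + s^3 - 10*s^2 - s + 9)/(2*s^3 + 2*s^2 - 2*s)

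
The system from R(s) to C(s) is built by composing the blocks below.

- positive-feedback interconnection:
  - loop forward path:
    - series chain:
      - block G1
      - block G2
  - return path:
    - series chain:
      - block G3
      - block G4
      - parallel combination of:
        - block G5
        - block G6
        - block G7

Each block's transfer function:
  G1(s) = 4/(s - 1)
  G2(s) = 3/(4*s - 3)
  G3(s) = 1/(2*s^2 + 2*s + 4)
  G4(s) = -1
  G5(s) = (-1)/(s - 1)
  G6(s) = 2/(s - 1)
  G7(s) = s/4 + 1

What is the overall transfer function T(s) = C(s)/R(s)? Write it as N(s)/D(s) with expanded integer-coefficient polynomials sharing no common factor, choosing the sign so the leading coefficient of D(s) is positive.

[1] multiply G1, G2 (series); result 12/(4*s^2 - 7*s + 3)
[2] add G5, G6, G7 (parallel); result (s^2 + 3*s)/(4*s - 4)
[3] cascade G3, G4, (G5+G6+G7); result (-s^2 - 3*s)/(8*s^3 + 8*s - 16)
[4] feedback reduction of (G1*G2), (G3*G4*(G5+G6+G7)); the result is T(s) itself (integer coefficients, no common factor, positive leading denominator coefficient)

Therefore the answer is (24*s^3 + 24*s - 48)/(8*s^5 - 14*s^4 + 14*s^3 - 27*s^2 + 43*s - 12).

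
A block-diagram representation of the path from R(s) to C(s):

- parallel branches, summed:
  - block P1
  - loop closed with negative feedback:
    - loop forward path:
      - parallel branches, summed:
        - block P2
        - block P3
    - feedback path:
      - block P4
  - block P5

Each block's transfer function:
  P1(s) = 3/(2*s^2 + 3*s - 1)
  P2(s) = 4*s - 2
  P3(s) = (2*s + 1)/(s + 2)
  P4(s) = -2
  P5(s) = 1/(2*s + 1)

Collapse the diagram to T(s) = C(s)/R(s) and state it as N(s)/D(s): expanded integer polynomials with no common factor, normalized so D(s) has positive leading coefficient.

(1) parallel reduction of P2, P3, giving (4*s^2 + 8*s - 3)/(s + 2)
(2) reduce the feedback loop with forward (P2+P3) and return P4, giving (-4*s^2 - 8*s + 3)/(8*s^2 + 15*s - 8)
(3) reduce the parallel group P1, [(P2+P3)/(1+(P2+P3)*P4)], P5 - this is the overall T(s), already in the required normalized form

Answer: (-16*s^5 - 48*s^4 + 46*s^3 + 155*s^2 - 31*s - 19)/(32*s^5 + 124*s^4 + 96*s^3 - 57*s^2 - 23*s + 8)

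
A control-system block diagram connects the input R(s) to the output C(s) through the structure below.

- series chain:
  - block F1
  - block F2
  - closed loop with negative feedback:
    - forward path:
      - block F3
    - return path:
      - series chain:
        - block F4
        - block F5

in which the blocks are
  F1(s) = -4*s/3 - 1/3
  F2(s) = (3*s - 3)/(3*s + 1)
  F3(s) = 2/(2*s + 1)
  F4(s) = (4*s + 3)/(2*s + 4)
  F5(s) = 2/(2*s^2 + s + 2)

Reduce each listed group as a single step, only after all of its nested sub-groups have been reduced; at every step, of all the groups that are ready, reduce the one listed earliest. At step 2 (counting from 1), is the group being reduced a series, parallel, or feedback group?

[1] series reduction of F4, F5
[2] feedback reduction of F3, (F4*F5)
[3] combine F1, F2, [F3/(1+F3*(F4*F5))] in series
Step 2 collapses a feedback group.

Answer: feedback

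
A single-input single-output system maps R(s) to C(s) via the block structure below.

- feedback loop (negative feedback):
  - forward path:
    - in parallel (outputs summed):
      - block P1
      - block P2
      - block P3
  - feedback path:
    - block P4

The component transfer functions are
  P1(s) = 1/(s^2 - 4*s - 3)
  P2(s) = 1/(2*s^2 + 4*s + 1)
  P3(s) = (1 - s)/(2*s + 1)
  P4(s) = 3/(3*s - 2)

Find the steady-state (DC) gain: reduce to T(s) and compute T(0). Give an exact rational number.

[1] sum the parallel branches P1, P2, P3 gives (-2*s^5 + 6*s^4 + 23*s^3 - 2*s^2 - 17*s - 5)/(4*s^5 - 6*s^4 - 46*s^3 - 53*s^2 - 22*s - 3)
[2] feedback reduction of (P1+P2+P3), P4 gives (-6*s^6 + 22*s^5 + 57*s^4 - 52*s^3 - 47*s^2 + 19*s + 10)/(12*s^6 - 32*s^5 - 108*s^4 + 2*s^3 + 34*s^2 - 16*s - 9)
The step-2 result is T(s). Setting s = 0: T(0) = 10/(-9) = -10/9.

Therefore the answer is -10/9.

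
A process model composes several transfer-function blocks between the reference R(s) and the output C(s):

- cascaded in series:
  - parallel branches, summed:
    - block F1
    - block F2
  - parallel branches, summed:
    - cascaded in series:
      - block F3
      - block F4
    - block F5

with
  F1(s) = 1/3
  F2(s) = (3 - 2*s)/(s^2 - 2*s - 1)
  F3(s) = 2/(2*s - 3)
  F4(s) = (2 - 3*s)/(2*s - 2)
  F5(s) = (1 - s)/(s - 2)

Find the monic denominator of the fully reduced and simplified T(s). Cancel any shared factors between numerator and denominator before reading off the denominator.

First reduce the diagram to T(s).

1. combine F1, F2 in parallel, giving (s^2 - 8*s + 8)/(3*s^2 - 6*s - 3)
2. combine F3, F4 in series, giving (2 - 3*s)/(2*s^2 - 5*s + 3)
3. reduce the parallel group (F3*F4), F5, giving (-2*s^3 + 4*s^2 - 1)/(2*s^3 - 9*s^2 + 13*s - 6)
4. multiply (F1+F2), ((F3*F4)+F5) (series), giving (-2*s^5 + 20*s^4 - 48*s^3 + 31*s^2 + 8*s - 8)/(6*s^5 - 39*s^4 + 87*s^3 - 69*s^2 - 3*s + 18)
Step 4 gives the fully reduced T(s), with no common factor left to cancel. The denominator's leading coefficient is 6, so divide each of its coefficients by 6 to get the monic form.

Answer: s^5 - 13*s^4/2 + 29*s^3/2 - 23*s^2/2 - s/2 + 3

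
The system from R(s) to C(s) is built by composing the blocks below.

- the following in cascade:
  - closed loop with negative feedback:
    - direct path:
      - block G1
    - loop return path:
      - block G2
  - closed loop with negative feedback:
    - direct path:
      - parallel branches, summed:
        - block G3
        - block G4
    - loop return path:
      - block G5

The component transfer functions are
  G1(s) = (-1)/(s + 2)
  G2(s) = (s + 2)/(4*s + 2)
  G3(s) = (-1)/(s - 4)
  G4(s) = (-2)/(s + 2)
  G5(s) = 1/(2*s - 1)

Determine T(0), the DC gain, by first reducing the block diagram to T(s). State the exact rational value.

Step 1. collapse the loop (G1 forward, G2 return); result (-4*s - 2)/(4*s^2 + 9*s + 2)
Step 2. combine G3, G4 in parallel; result (6 - 3*s)/(s^2 - 2*s - 8)
Step 3. feedback reduction of (G3+G4), G5; result (-6*s^2 + 15*s - 6)/(2*s^3 - 5*s^2 - 17*s + 14)
Step 4. multiply [G1/(1+G1*G2)], [(G3+G4)/(1+(G3+G4)*G5)] (series); result (24*s^3 - 48*s^2 - 6*s + 12)/(8*s^5 - 2*s^4 - 109*s^3 - 107*s^2 + 92*s + 28)
That last expression is T(s); at s = 0 only the constant terms survive, so T(0) = 12/28 = 3/7.

Hence the answer: 3/7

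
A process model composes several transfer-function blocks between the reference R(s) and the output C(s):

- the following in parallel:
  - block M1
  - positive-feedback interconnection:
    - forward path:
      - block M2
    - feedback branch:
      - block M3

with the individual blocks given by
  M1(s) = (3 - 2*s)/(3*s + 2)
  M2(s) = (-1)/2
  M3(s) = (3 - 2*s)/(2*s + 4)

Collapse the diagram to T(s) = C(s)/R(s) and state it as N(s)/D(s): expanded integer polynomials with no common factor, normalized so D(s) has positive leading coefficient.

1. reduce the feedback loop with forward M2 and return M3; result (-2*s - 4)/(2*s + 11)
2. combine M1, [M2/(1-M2*M3)] in parallel, which is the overall transfer function T(s) = C(s)/R(s) in lowest terms

Therefore the answer is (-10*s^2 - 32*s + 25)/(6*s^2 + 37*s + 22).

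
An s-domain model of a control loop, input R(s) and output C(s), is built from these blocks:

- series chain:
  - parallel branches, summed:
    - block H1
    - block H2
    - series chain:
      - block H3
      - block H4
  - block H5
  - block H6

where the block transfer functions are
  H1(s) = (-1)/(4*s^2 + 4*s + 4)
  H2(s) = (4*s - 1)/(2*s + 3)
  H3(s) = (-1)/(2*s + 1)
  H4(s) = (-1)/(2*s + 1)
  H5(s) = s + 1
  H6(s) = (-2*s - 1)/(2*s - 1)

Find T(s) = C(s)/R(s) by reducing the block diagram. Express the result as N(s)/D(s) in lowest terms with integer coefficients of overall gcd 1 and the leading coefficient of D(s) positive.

The answer is (-64*s^6 - 176*s^5 - 224*s^4 - 156*s^3 - 46*s^2 - 7*s - 5)/(32*s^5 + 80*s^4 + 72*s^3 + 28*s^2 - 20*s - 12).

Reasoning:
Step 1 - series reduction of H3, H4: 1/(4*s^2 + 4*s + 1)
Step 2 - parallel reduction of H1, H2, (H3*H4): (64*s^5 + 112*s^4 + 112*s^3 + 44*s^2 + 2*s + 5)/(32*s^5 + 112*s^4 + 168*s^3 + 148*s^2 + 68*s + 12)
Step 3 - series reduction of (H1+H2+(H3*H4)), H5, H6, giving the overall T(s)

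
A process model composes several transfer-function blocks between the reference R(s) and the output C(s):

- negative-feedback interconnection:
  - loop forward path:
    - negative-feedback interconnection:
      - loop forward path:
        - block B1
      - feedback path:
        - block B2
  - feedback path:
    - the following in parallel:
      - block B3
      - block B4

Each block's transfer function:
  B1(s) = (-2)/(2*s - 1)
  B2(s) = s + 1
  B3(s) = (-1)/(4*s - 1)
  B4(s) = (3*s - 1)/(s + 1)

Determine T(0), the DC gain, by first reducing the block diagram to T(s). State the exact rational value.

First reduce the diagram to T(s).

(1) apply the feedback formula to B1, B2 -> 2/3
(2) combine B3, B4 in parallel -> (12*s^2 - 8*s)/(4*s^2 + 3*s - 1)
(3) collapse the loop ([B1/(1+B1*B2)] forward, (B3+B4) return) -> (8*s^2 + 6*s - 2)/(36*s^2 - 7*s - 3)
Evaluating the step-3 result (the overall T(s)) at s = 0 gives T(0) = -2/(-3) = 2/3.

Answer: 2/3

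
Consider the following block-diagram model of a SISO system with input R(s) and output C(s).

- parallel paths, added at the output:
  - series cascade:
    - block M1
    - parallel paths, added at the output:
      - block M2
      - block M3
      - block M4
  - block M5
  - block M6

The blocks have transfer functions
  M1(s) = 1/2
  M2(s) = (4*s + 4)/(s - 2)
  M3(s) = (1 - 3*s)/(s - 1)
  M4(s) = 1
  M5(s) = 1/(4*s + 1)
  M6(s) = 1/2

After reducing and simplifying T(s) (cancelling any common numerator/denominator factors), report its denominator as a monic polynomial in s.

Reducing step by step:

Step 1. reduce the parallel group M2, M3, M4 = (2*s^2 + 4*s - 4)/(s^2 - 3*s + 2)
Step 2. cascade M1, (M2+M3+M4) = (s^2 + 2*s - 2)/(s^2 - 3*s + 2)
Step 3. reduce the parallel group (M1*(M2+M3+M4)), M5, M6 = (12*s^3 + 9*s^2 - 13*s + 2)/(8*s^3 - 22*s^2 + 10*s + 4)
Step 3 gives the fully reduced T(s), with no common factor left to cancel. The denominator's leading coefficient is 8, so divide each of its coefficients by 8 to get the monic form.

Answer: s^3 - 11*s^2/4 + 5*s/4 + 1/2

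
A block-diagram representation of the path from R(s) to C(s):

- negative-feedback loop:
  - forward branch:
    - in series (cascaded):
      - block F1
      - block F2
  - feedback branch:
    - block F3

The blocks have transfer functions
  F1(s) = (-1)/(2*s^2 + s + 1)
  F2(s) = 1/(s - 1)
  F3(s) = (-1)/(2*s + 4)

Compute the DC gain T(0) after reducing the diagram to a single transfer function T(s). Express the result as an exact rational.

1. cascade F1, F2; result (-1)/(2*s^3 - s^2 - 1)
2. close the feedback loop around (F1*F2), F3; result (-2*s - 4)/(4*s^4 + 6*s^3 - 4*s^2 - 2*s - 3)
Step 2 gives the overall T(s). Then T(0) = -4/(-3) = 4/3.

Therefore the answer is 4/3.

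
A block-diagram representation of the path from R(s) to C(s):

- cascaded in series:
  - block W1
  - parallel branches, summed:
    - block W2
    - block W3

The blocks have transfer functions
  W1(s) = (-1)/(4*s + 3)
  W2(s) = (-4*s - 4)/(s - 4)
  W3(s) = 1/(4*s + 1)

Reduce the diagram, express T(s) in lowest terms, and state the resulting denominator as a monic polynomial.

[1] sum the parallel branches W2, W3; result (-16*s^2 - 19*s - 8)/(4*s^2 - 15*s - 4)
[2] reduce the series chain W1, (W2+W3); result (16*s^2 + 19*s + 8)/(16*s^3 - 48*s^2 - 61*s - 12)
The result of step 2 is T(s) in lowest terms. Its denominator has leading coefficient 16; dividing the denominator through by 16 makes it monic.

Answer: s^3 - 3*s^2 - 61*s/16 - 3/4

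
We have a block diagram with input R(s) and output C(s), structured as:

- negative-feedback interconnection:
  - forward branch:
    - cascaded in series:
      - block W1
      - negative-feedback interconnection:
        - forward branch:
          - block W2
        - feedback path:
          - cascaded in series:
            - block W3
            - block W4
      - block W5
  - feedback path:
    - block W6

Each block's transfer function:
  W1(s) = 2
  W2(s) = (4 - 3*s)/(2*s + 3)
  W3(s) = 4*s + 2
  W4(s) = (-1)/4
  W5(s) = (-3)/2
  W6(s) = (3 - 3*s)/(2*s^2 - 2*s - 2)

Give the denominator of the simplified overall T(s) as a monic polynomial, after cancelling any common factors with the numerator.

1. series reduction of W3, W4 -> -s - 1/2
2. collapse the loop (W2 forward, (W3*W4) return) -> (8 - 6*s)/(6*s^2 - s + 2)
3. combine W1, [W2/(1+W2*(W3*W4))], W5 in series -> (18*s - 24)/(6*s^2 - s + 2)
4. feedback reduction of (W1*[W2/(1+W2*(W3*W4))]*W5), W6 -> (18*s^3 - 42*s^2 + 6*s + 24)/(6*s^4 - 7*s^3 - 30*s^2 + 62*s - 38)
No further cancellation is possible in the step-4 result, so that is T(s). Its denominator becomes monic after dividing by the leading coefficient 6.

Therefore the answer is s^4 - 7*s^3/6 - 5*s^2 + 31*s/3 - 19/3.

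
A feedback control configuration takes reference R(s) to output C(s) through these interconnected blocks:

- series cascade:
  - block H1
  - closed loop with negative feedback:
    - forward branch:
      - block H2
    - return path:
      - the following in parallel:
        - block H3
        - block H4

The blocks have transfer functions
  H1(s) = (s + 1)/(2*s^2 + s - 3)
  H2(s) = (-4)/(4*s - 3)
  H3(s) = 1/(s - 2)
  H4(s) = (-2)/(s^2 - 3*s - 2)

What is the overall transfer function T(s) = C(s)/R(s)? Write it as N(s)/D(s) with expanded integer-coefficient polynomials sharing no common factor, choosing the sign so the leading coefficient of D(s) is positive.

First reduce the diagram to T(s).

(1) reduce the parallel group H3, H4; result (s^2 - 5*s + 2)/(s^3 - 5*s^2 + 4*s + 4)
(2) collapse the loop (H2 forward, (H3+H4) return); result (-4*s^3 + 20*s^2 - 16*s - 16)/(4*s^4 - 23*s^3 + 27*s^2 + 24*s - 20)
(3) series reduction of H1, [H2/(1+H2*(H3+H4))], giving the overall T(s)

Answer: (-4*s^4 + 16*s^3 + 4*s^2 - 32*s - 16)/(8*s^6 - 42*s^5 + 19*s^4 + 144*s^3 - 97*s^2 - 92*s + 60)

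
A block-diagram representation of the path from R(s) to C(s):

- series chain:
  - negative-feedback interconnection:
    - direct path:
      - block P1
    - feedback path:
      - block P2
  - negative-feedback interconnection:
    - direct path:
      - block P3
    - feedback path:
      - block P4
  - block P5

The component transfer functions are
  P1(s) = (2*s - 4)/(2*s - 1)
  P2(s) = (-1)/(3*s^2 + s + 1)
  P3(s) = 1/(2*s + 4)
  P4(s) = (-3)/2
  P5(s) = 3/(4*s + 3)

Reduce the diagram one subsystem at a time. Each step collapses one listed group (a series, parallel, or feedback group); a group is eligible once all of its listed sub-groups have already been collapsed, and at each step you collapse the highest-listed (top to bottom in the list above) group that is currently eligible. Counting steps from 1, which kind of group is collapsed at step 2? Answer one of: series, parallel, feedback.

Step 1. feedback reduction of P1, P2
Step 2. reduce the feedback loop with forward P3 and return P4
Step 3. reduce the series chain [P1/(1+P1*P2)], [P3/(1+P3*P4)], P5
So the answer for step 2 is feedback.

Hence the answer: feedback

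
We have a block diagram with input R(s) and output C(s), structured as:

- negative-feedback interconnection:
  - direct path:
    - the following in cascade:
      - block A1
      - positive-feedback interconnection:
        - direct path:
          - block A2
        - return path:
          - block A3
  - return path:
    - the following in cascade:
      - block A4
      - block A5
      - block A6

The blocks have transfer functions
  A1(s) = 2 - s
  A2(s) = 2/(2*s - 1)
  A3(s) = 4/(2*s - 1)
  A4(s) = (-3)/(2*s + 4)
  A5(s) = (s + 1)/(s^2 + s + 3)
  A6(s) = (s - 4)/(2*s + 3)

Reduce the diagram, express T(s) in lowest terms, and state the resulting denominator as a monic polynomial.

First reduce the diagram to T(s).

1. collapse the loop (A2 forward, A3 return); result (4*s - 2)/(4*s^2 - 4*s - 7)
2. reduce the series chain A1, [A2/(1-A2*A3)]; result (-4*s^2 + 10*s - 4)/(4*s^2 - 4*s - 7)
3. cascade A4, A5, A6; result (-3*s^2 + 9*s + 12)/(4*s^4 + 18*s^3 + 38*s^2 + 54*s + 36)
4. reduce the feedback loop with forward (A1*[A2/(1-A2*A3)]) and return (A4*A5*A6); result (-8*s^6 - 16*s^5 + 6*s^4 + 46*s^3 + 122*s^2 + 72*s - 72)/(8*s^6 + 28*s^5 + 32*s^4 - 64*s^3 - 142*s^2 - 219*s - 150)
Step 4 gives the fully reduced T(s), with no common factor left to cancel. The denominator's leading coefficient is 8, so divide each of its coefficients by 8 to get the monic form.

Answer: s^6 + 7*s^5/2 + 4*s^4 - 8*s^3 - 71*s^2/4 - 219*s/8 - 75/4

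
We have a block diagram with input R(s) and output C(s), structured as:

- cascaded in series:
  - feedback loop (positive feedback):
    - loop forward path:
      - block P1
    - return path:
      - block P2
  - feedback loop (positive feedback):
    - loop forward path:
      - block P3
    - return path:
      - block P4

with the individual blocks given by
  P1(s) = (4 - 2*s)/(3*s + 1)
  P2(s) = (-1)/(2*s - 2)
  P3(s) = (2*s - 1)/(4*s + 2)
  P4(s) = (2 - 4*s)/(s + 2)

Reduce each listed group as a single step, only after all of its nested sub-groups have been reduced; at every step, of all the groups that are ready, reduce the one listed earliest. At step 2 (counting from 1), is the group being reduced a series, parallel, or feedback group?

Answer: feedback

Working:
Step 1 - reduce the feedback loop with forward P1 and return P2
Step 2 - close the feedback loop around P3, P4
Step 3 - reduce the series chain [P1/(1-P1*P2)], [P3/(1-P3*P4)]
At step 2 the group reduced is feedback.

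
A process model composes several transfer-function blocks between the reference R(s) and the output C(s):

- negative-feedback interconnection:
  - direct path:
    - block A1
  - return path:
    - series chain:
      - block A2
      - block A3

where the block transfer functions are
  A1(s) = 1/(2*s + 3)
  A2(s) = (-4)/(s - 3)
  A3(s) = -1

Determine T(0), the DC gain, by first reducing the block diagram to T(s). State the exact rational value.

The answer is 3/5.

Reasoning:
[1] combine A2, A3 in series gives 4/(s - 3)
[2] apply the feedback formula to A1, (A2*A3) gives (s - 3)/(2*s^2 - 3*s - 5)
Evaluating the step-2 result (the overall T(s)) at s = 0 gives T(0) = -3/(-5) = 3/5.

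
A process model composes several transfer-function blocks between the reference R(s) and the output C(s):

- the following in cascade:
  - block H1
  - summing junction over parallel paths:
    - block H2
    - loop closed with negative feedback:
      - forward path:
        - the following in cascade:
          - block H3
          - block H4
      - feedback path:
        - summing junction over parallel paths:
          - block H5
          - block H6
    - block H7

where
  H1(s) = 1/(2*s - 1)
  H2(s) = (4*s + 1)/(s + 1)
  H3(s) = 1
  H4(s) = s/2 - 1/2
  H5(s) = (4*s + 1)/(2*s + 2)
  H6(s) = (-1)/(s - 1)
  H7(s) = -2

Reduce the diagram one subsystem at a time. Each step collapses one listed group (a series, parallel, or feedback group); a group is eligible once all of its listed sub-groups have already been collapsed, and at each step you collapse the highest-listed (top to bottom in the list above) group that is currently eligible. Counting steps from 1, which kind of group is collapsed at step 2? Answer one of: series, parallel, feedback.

Reducing step by step:

Step 1. cascade H3, H4
Step 2. add H5, H6 (parallel)
Step 3. reduce the feedback loop with forward (H3*H4) and return (H5+H6)
Step 4. sum the parallel branches H2, [(H3*H4)/(1+(H3*H4)*(H5+H6))], H7
Step 5. multiply H1, (H2+[(H3*H4)/(1+(H3*H4)*(H5+H6))]+H7) (series)
At step 2 the group reduced is parallel.

Answer: parallel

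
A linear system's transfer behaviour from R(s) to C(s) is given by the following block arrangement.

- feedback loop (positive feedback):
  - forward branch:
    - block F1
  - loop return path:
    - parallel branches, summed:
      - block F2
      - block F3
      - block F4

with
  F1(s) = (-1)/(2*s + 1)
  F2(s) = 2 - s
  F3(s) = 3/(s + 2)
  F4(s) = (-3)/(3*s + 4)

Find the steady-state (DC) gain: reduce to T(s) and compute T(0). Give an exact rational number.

(1) reduce the parallel group F2, F3, F4 = (-3*s^3 - 4*s^2 + 18*s + 22)/(3*s^2 + 10*s + 8)
(2) reduce the feedback loop with forward F1 and return (F2+F3+F4) = (-3*s^2 - 10*s - 8)/(3*s^3 + 19*s^2 + 44*s + 30)
Evaluating the step-2 result (the overall T(s)) at s = 0 gives T(0) = -8/30 = -4/15.

Answer: -4/15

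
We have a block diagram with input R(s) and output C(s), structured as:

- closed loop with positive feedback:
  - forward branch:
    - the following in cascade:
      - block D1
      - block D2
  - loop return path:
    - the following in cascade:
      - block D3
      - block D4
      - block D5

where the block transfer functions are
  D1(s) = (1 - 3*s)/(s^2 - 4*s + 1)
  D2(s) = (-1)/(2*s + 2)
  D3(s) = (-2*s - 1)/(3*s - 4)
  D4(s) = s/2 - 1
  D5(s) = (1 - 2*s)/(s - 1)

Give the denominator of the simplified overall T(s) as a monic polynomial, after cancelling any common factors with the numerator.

Step 1 - reduce the series chain D1, D2 gives (3*s - 1)/(2*s^3 - 6*s^2 - 6*s + 2)
Step 2 - series reduction of D3, D4, D5 gives (4*s^3 - 8*s^2 - s + 2)/(6*s^2 - 14*s + 8)
Step 3 - reduce the feedback loop with forward (D1*D2) and return (D3*D4*D5) gives (18*s^3 - 48*s^2 + 38*s - 8)/(12*s^5 - 76*s^4 + 92*s^3 + 43*s^2 - 83*s + 18)
T(s) is the step-3 result (common factors already cancelled). Leading coefficient of the denominator: 12. Divide through by 12 for the monic polynomial.

Hence the answer: s^5 - 19*s^4/3 + 23*s^3/3 + 43*s^2/12 - 83*s/12 + 3/2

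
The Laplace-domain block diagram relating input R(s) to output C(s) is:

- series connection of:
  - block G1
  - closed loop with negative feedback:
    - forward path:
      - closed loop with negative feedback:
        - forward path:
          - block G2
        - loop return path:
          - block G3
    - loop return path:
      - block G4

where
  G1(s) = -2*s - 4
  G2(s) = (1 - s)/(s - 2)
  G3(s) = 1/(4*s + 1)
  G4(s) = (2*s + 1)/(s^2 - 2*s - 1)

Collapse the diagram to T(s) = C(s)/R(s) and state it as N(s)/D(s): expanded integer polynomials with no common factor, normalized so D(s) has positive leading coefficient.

[1] close the feedback loop around G2, G3; result (-4*s^2 + 3*s + 1)/(4*s^2 - 8*s - 1)
[2] apply the feedback formula to [G2/(1+G2*G3)], G4; result (-4*s^4 + 11*s^3 - s^2 - 5*s - 1)/(4*s^4 - 24*s^3 + 13*s^2 + 15*s + 2)
[3] multiply G1, [[G2/(1+G2*G3)]/(1+[G2/(1+G2*G3)]*G4)] (series) - this is the overall T(s), already in the required normalized form

Final answer: (8*s^5 - 6*s^4 - 42*s^3 + 14*s^2 + 22*s + 4)/(4*s^4 - 24*s^3 + 13*s^2 + 15*s + 2)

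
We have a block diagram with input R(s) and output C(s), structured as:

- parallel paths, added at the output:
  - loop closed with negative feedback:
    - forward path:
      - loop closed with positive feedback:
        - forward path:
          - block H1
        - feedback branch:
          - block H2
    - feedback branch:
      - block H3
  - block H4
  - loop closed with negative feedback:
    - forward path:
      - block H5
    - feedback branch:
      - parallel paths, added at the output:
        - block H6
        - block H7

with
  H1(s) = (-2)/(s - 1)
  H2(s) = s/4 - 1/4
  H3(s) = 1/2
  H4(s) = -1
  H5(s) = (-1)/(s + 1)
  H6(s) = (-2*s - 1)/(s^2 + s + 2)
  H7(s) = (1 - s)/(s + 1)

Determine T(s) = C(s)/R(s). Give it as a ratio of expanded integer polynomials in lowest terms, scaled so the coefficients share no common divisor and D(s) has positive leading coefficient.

(1) close the feedback loop around H1, H2, giving (-4)/(3*s - 3)
(2) apply the feedback formula to [H1/(1-H1*H2)], H3, giving (-4)/(3*s - 5)
(3) sum the parallel branches H6, H7, giving (-s^3 - 2*s^2 - 4*s + 1)/(s^3 + 2*s^2 + 3*s + 2)
(4) reduce the feedback loop with forward H5 and return (H6+H7), giving (-s^3 - 2*s^2 - 3*s - 2)/(s^4 + 4*s^3 + 7*s^2 + 9*s + 1)
(5) reduce the parallel group [[H1/(1-H1*H2)]/(1+[H1/(1-H1*H2)]*H3)], H4, [H5/(1+H5*(H6+H7))]; the result is T(s) itself (integer coefficients, no common factor, positive leading denominator coefficient)

Final answer: (-3*s^5 - 14*s^4 - 18*s^3 - 19*s^2 + 15*s + 11)/(3*s^5 + 7*s^4 + s^3 - 8*s^2 - 42*s - 5)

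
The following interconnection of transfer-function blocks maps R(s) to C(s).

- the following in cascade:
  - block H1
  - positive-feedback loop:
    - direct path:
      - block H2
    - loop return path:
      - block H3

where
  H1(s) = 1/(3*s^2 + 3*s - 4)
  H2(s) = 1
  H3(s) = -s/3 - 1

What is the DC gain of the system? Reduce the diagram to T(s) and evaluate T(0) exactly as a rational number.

The answer is -1/8.

Reasoning:
1. feedback reduction of H2, H3 = 3/(s + 6)
2. series reduction of H1, [H2/(1-H2*H3)] = 3/(3*s^3 + 21*s^2 + 14*s - 24)
Evaluating the step-2 result (the overall T(s)) at s = 0 gives T(0) = 3/(-24) = -1/8.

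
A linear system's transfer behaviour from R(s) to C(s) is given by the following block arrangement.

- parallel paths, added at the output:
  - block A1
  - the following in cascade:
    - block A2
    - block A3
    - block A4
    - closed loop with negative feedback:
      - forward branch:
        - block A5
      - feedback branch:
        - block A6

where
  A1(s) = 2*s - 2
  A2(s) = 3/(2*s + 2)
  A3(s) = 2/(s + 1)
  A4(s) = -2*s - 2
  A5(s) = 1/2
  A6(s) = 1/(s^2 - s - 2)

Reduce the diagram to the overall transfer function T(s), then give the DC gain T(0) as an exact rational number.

Answer: -6

Working:
(1) apply the feedback formula to A5, A6, giving (s^2 - s - 2)/(2*s^2 - 2*s - 3)
(2) reduce the series chain A2, A3, A4, [A5/(1+A5*A6)], giving (12 - 6*s)/(2*s^2 - 2*s - 3)
(3) parallel reduction of A1, (A2*A3*A4*[A5/(1+A5*A6)]), giving (4*s^3 - 8*s^2 - 8*s + 18)/(2*s^2 - 2*s - 3)
The step-3 result is T(s). Setting s = 0: T(0) = 18/(-3) = -6.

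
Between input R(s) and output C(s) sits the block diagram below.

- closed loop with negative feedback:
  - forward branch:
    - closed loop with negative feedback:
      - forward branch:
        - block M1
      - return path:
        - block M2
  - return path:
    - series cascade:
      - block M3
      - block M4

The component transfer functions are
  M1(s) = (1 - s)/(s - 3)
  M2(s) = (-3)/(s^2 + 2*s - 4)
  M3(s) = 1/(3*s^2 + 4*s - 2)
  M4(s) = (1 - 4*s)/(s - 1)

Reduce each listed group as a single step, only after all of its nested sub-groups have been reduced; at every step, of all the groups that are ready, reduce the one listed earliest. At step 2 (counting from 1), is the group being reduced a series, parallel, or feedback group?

Answer: series

Working:
[1] close the feedback loop around M1, M2
[2] cascade M3, M4
[3] feedback reduction of [M1/(1+M1*M2)], (M3*M4)
So the answer for step 2 is series.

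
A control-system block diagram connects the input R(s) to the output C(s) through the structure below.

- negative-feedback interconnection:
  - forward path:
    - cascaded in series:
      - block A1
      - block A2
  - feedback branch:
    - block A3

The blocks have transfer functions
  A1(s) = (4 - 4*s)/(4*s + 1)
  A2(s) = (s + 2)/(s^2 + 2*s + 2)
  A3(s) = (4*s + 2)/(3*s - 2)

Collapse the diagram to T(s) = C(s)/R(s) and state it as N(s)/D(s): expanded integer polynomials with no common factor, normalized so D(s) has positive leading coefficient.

First reduce the diagram to T(s).

Step 1 - multiply A1, A2 (series); result (-4*s^2 - 4*s + 8)/(4*s^3 + 9*s^2 + 10*s + 2)
Step 2 - close the feedback loop around (A1*A2), A3; the result is T(s) itself (integer coefficients, no common factor, positive leading denominator coefficient)

Answer: (-12*s^3 - 4*s^2 + 32*s - 16)/(12*s^4 + 3*s^3 - 12*s^2 + 10*s + 12)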